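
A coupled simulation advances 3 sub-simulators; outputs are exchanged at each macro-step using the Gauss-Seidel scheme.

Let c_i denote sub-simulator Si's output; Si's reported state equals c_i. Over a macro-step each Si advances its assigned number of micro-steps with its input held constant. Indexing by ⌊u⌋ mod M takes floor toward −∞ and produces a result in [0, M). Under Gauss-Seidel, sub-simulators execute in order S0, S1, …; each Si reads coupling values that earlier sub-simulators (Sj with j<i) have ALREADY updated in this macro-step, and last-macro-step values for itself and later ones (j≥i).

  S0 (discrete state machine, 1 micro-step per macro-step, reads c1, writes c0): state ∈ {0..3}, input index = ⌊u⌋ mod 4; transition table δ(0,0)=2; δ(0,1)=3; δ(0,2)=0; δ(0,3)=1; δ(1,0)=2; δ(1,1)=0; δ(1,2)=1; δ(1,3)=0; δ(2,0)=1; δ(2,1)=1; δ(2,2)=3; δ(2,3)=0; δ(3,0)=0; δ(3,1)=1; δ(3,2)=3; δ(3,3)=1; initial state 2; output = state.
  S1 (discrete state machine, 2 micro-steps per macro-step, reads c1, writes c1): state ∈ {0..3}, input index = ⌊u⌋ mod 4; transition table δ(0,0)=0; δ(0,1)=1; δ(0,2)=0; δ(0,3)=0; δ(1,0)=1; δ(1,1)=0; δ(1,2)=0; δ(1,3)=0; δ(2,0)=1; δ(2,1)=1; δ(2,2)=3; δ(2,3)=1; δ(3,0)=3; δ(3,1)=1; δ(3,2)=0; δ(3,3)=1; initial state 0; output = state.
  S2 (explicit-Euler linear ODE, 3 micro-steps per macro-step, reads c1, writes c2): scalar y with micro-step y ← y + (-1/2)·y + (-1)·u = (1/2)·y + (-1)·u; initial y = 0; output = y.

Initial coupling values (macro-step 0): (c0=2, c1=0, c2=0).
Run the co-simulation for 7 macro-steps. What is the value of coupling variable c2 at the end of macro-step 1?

c2 at macro-step 1 = 0

macro 1: S0 reads c1=0 → after 1×micro: 1; S1 reads c1=0 → after 2×micro: 0; S2 reads c1=0 → after 3×micro: 0 ⇒ (c0=1, c1=0, c2=0)
macro 2: S0 reads c1=0 → after 1×micro: 2; S1 reads c1=0 → after 2×micro: 0; S2 reads c1=0 → after 3×micro: 0 ⇒ (c0=2, c1=0, c2=0)
macro 3: S0 reads c1=0 → after 1×micro: 1; S1 reads c1=0 → after 2×micro: 0; S2 reads c1=0 → after 3×micro: 0 ⇒ (c0=1, c1=0, c2=0)
macro 4: S0 reads c1=0 → after 1×micro: 2; S1 reads c1=0 → after 2×micro: 0; S2 reads c1=0 → after 3×micro: 0 ⇒ (c0=2, c1=0, c2=0)
macro 5: S0 reads c1=0 → after 1×micro: 1; S1 reads c1=0 → after 2×micro: 0; S2 reads c1=0 → after 3×micro: 0 ⇒ (c0=1, c1=0, c2=0)
macro 6: S0 reads c1=0 → after 1×micro: 2; S1 reads c1=0 → after 2×micro: 0; S2 reads c1=0 → after 3×micro: 0 ⇒ (c0=2, c1=0, c2=0)
macro 7: S0 reads c1=0 → after 1×micro: 1; S1 reads c1=0 → after 2×micro: 0; S2 reads c1=0 → after 3×micro: 0 ⇒ (c0=1, c1=0, c2=0)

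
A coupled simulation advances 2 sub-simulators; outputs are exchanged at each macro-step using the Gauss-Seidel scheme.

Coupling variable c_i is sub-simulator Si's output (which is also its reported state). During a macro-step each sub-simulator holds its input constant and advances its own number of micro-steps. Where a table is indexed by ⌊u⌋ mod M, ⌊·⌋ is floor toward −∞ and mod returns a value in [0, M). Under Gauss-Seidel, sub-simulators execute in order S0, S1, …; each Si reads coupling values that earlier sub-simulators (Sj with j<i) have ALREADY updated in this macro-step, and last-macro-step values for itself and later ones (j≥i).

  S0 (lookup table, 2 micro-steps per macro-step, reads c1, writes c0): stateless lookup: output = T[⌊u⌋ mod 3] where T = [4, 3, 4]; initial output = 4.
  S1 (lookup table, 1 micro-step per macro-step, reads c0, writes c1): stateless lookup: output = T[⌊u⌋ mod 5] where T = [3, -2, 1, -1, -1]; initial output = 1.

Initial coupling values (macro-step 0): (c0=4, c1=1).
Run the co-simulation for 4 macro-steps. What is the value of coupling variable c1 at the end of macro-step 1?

macro 1: S0 reads c1=1 → after 2×micro: 3; S1 reads c0=3 → after 1×micro: -1 ⇒ (c0=3, c1=-1)
macro 2: S0 reads c1=-1 → after 2×micro: 4; S1 reads c0=4 → after 1×micro: -1 ⇒ (c0=4, c1=-1)
macro 3: S0 reads c1=-1 → after 2×micro: 4; S1 reads c0=4 → after 1×micro: -1 ⇒ (c0=4, c1=-1)
macro 4: S0 reads c1=-1 → after 2×micro: 4; S1 reads c0=4 → after 1×micro: -1 ⇒ (c0=4, c1=-1)

c1 at macro-step 1 = -1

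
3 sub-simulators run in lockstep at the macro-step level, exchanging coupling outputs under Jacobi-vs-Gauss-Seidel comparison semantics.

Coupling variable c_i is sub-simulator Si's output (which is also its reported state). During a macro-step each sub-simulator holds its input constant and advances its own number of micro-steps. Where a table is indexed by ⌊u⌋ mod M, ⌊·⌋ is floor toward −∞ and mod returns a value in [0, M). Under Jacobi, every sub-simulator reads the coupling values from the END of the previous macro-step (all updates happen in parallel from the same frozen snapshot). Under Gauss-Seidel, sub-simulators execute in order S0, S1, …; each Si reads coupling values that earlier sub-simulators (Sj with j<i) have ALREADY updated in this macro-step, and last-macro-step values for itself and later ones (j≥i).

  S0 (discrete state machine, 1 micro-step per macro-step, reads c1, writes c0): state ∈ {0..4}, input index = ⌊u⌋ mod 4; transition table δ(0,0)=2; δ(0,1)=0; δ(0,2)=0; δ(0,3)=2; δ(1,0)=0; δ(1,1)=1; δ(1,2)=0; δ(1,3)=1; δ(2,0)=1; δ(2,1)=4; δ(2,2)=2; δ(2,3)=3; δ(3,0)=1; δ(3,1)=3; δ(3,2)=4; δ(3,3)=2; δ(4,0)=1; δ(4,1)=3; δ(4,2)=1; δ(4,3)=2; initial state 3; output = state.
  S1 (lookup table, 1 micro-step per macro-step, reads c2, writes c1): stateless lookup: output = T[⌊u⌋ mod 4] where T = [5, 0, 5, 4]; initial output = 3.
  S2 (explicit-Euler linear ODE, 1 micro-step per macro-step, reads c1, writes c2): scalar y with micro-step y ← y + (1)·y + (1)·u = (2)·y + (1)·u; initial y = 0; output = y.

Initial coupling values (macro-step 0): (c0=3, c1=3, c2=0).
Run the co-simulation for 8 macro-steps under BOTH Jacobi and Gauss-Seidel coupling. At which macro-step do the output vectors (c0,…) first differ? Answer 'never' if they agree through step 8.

[Jacobi] macro 1: S0 reads c1=3 → after 1×micro: 2; S1 reads c2=0 → after 1×micro: 5; S2 reads c1=3 → after 1×micro: 3 ⇒ (c0=2, c1=5, c2=3)
[Jacobi] macro 2: S0 reads c1=5 → after 1×micro: 4; S1 reads c2=3 → after 1×micro: 4; S2 reads c1=5 → after 1×micro: 11 ⇒ (c0=4, c1=4, c2=11)
[Jacobi] macro 3: S0 reads c1=4 → after 1×micro: 1; S1 reads c2=11 → after 1×micro: 4; S2 reads c1=4 → after 1×micro: 26 ⇒ (c0=1, c1=4, c2=26)
[Jacobi] macro 4: S0 reads c1=4 → after 1×micro: 0; S1 reads c2=26 → after 1×micro: 5; S2 reads c1=4 → after 1×micro: 56 ⇒ (c0=0, c1=5, c2=56)
[Jacobi] macro 5: S0 reads c1=5 → after 1×micro: 0; S1 reads c2=56 → after 1×micro: 5; S2 reads c1=5 → after 1×micro: 117 ⇒ (c0=0, c1=5, c2=117)
[Jacobi] macro 6: S0 reads c1=5 → after 1×micro: 0; S1 reads c2=117 → after 1×micro: 0; S2 reads c1=5 → after 1×micro: 239 ⇒ (c0=0, c1=0, c2=239)
[Jacobi] macro 7: S0 reads c1=0 → after 1×micro: 2; S1 reads c2=239 → after 1×micro: 4; S2 reads c1=0 → after 1×micro: 478 ⇒ (c0=2, c1=4, c2=478)
[Jacobi] macro 8: S0 reads c1=4 → after 1×micro: 1; S1 reads c2=478 → after 1×micro: 5; S2 reads c1=4 → after 1×micro: 960 ⇒ (c0=1, c1=5, c2=960)
[Gauss-Seidel] macro 1: S0 reads c1=3 → after 1×micro: 2; S1 reads c2=0 → after 1×micro: 5; S2 reads c1=5 → after 1×micro: 5 ⇒ (c0=2, c1=5, c2=5)
[Gauss-Seidel] macro 2: S0 reads c1=5 → after 1×micro: 4; S1 reads c2=5 → after 1×micro: 0; S2 reads c1=0 → after 1×micro: 10 ⇒ (c0=4, c1=0, c2=10)
[Gauss-Seidel] macro 3: S0 reads c1=0 → after 1×micro: 1; S1 reads c2=10 → after 1×micro: 5; S2 reads c1=5 → after 1×micro: 25 ⇒ (c0=1, c1=5, c2=25)
[Gauss-Seidel] macro 4: S0 reads c1=5 → after 1×micro: 1; S1 reads c2=25 → after 1×micro: 0; S2 reads c1=0 → after 1×micro: 50 ⇒ (c0=1, c1=0, c2=50)
[Gauss-Seidel] macro 5: S0 reads c1=0 → after 1×micro: 0; S1 reads c2=50 → after 1×micro: 5; S2 reads c1=5 → after 1×micro: 105 ⇒ (c0=0, c1=5, c2=105)
[Gauss-Seidel] macro 6: S0 reads c1=5 → after 1×micro: 0; S1 reads c2=105 → after 1×micro: 0; S2 reads c1=0 → after 1×micro: 210 ⇒ (c0=0, c1=0, c2=210)
[Gauss-Seidel] macro 7: S0 reads c1=0 → after 1×micro: 2; S1 reads c2=210 → after 1×micro: 5; S2 reads c1=5 → after 1×micro: 425 ⇒ (c0=2, c1=5, c2=425)
[Gauss-Seidel] macro 8: S0 reads c1=5 → after 1×micro: 4; S1 reads c2=425 → after 1×micro: 0; S2 reads c1=0 → after 1×micro: 850 ⇒ (c0=4, c1=0, c2=850)

first divergence at macro-step: 1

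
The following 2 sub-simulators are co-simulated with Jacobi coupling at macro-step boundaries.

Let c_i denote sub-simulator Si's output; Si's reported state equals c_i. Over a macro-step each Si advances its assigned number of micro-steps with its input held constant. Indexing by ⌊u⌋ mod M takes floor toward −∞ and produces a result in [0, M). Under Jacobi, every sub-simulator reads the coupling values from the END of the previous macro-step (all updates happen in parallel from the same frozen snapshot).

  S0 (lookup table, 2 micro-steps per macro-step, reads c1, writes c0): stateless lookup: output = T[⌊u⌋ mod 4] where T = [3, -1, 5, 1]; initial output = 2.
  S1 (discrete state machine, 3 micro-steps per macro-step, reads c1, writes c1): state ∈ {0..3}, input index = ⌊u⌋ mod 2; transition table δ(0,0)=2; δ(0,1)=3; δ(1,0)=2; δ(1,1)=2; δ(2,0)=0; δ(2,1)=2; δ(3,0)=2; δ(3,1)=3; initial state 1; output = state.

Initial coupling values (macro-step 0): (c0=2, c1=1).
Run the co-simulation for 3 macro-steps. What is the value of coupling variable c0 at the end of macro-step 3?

macro 1: S0 reads c1=1 → after 2×micro: -1; S1 reads c1=1 → after 3×micro: 2 ⇒ (c0=-1, c1=2)
macro 2: S0 reads c1=2 → after 2×micro: 5; S1 reads c1=2 → after 3×micro: 0 ⇒ (c0=5, c1=0)
macro 3: S0 reads c1=0 → after 2×micro: 3; S1 reads c1=0 → after 3×micro: 2 ⇒ (c0=3, c1=2)

c0 at macro-step 3 = 3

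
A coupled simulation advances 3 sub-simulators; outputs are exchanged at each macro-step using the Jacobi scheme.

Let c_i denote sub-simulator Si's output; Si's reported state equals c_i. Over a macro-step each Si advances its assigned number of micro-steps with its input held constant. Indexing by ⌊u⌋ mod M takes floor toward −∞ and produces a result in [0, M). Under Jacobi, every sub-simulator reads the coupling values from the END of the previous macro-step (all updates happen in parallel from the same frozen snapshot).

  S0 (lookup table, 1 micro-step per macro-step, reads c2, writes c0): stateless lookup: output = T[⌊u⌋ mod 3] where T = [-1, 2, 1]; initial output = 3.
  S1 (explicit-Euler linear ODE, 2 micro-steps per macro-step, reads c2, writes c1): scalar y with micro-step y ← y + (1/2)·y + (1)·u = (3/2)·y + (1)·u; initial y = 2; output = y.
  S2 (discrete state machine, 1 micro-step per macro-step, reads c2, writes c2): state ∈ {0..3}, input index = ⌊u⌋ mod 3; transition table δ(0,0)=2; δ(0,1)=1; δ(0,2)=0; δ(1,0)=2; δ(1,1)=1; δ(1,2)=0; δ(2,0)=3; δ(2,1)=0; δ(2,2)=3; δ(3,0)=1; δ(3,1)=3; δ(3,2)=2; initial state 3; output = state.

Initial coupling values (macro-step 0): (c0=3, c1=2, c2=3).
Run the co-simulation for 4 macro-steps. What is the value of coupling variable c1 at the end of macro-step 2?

macro 1: S0 reads c2=3 → after 1×micro: -1; S1 reads c2=3 → after 2×micro: 12; S2 reads c2=3 → after 1×micro: 1 ⇒ (c0=-1, c1=12, c2=1)
macro 2: S0 reads c2=1 → after 1×micro: 2; S1 reads c2=1 → after 2×micro: 59/2; S2 reads c2=1 → after 1×micro: 1 ⇒ (c0=2, c1=59/2, c2=1)
macro 3: S0 reads c2=1 → after 1×micro: 2; S1 reads c2=1 → after 2×micro: 551/8; S2 reads c2=1 → after 1×micro: 1 ⇒ (c0=2, c1=551/8, c2=1)
macro 4: S0 reads c2=1 → after 1×micro: 2; S1 reads c2=1 → after 2×micro: 5039/32; S2 reads c2=1 → after 1×micro: 1 ⇒ (c0=2, c1=5039/32, c2=1)

c1 at macro-step 2 = 59/2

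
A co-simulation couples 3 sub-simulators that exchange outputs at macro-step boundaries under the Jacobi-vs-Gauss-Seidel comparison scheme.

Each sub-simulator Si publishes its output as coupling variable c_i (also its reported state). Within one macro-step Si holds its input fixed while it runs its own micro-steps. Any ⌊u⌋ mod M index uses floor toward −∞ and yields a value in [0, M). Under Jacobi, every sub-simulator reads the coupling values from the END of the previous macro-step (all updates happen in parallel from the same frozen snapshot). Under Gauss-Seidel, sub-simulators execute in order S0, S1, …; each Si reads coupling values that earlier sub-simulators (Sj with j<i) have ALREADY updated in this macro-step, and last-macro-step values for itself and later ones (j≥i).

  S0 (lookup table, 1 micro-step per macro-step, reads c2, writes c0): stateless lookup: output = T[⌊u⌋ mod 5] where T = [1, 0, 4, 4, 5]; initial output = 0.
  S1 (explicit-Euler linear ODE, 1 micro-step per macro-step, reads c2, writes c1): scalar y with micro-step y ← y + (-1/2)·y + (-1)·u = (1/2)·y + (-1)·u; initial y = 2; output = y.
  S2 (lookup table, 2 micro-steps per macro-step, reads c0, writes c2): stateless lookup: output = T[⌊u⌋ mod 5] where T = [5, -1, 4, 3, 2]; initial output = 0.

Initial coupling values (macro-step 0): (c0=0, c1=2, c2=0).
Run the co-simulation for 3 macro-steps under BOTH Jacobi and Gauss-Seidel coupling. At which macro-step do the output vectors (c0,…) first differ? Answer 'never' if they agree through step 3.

first divergence at macro-step: 1

[Jacobi] macro 1: S0 reads c2=0 → after 1×micro: 1; S1 reads c2=0 → after 1×micro: 1; S2 reads c0=0 → after 2×micro: 5 ⇒ (c0=1, c1=1, c2=5)
[Jacobi] macro 2: S0 reads c2=5 → after 1×micro: 1; S1 reads c2=5 → after 1×micro: -9/2; S2 reads c0=1 → after 2×micro: -1 ⇒ (c0=1, c1=-9/2, c2=-1)
[Jacobi] macro 3: S0 reads c2=-1 → after 1×micro: 5; S1 reads c2=-1 → after 1×micro: -5/4; S2 reads c0=1 → after 2×micro: -1 ⇒ (c0=5, c1=-5/4, c2=-1)
[Gauss-Seidel] macro 1: S0 reads c2=0 → after 1×micro: 1; S1 reads c2=0 → after 1×micro: 1; S2 reads c0=1 → after 2×micro: -1 ⇒ (c0=1, c1=1, c2=-1)
[Gauss-Seidel] macro 2: S0 reads c2=-1 → after 1×micro: 5; S1 reads c2=-1 → after 1×micro: 3/2; S2 reads c0=5 → after 2×micro: 5 ⇒ (c0=5, c1=3/2, c2=5)
[Gauss-Seidel] macro 3: S0 reads c2=5 → after 1×micro: 1; S1 reads c2=5 → after 1×micro: -17/4; S2 reads c0=1 → after 2×micro: -1 ⇒ (c0=1, c1=-17/4, c2=-1)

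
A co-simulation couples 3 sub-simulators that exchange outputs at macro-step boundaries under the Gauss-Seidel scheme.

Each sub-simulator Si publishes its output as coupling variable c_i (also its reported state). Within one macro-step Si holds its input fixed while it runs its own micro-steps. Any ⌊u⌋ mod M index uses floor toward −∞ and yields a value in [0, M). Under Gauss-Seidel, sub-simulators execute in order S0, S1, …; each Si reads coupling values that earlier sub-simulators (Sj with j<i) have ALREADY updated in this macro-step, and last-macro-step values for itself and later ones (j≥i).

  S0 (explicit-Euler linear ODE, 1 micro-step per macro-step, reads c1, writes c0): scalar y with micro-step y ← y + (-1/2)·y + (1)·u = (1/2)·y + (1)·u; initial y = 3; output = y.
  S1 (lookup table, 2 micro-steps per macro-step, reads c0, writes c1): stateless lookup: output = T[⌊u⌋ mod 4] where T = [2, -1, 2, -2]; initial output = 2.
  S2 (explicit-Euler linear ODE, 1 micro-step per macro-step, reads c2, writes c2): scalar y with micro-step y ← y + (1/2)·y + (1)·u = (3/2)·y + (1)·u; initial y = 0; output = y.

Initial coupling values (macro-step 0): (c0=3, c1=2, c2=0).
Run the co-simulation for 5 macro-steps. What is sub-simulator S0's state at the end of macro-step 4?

S0 state at macro-step 4 = -33/16

macro 1: S0 reads c1=2 → after 1×micro: 7/2; S1 reads c0=7/2 → after 2×micro: -2; S2 reads c2=0 → after 1×micro: 0 ⇒ (c0=7/2, c1=-2, c2=0)
macro 2: S0 reads c1=-2 → after 1×micro: -1/4; S1 reads c0=-1/4 → after 2×micro: -2; S2 reads c2=0 → after 1×micro: 0 ⇒ (c0=-1/4, c1=-2, c2=0)
macro 3: S0 reads c1=-2 → after 1×micro: -17/8; S1 reads c0=-17/8 → after 2×micro: -1; S2 reads c2=0 → after 1×micro: 0 ⇒ (c0=-17/8, c1=-1, c2=0)
macro 4: S0 reads c1=-1 → after 1×micro: -33/16; S1 reads c0=-33/16 → after 2×micro: -1; S2 reads c2=0 → after 1×micro: 0 ⇒ (c0=-33/16, c1=-1, c2=0)
macro 5: S0 reads c1=-1 → after 1×micro: -65/32; S1 reads c0=-65/32 → after 2×micro: -1; S2 reads c2=0 → after 1×micro: 0 ⇒ (c0=-65/32, c1=-1, c2=0)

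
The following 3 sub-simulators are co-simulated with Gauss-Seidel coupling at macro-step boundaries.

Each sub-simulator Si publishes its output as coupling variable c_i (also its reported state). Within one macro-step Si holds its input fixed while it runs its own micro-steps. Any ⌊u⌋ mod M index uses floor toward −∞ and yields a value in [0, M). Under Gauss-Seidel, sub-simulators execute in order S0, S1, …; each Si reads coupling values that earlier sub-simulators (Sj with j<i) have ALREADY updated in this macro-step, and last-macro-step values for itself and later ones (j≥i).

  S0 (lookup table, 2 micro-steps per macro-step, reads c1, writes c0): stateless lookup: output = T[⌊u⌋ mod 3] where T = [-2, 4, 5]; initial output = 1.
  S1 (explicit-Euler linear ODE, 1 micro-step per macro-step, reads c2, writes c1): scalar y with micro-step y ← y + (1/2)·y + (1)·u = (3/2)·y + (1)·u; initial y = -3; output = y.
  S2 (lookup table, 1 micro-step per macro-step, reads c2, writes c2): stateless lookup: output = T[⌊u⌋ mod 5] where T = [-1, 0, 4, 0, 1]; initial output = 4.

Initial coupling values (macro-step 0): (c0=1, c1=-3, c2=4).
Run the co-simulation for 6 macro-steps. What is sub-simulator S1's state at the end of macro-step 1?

S1 state at macro-step 1 = -1/2

macro 1: S0 reads c1=-3 → after 2×micro: -2; S1 reads c2=4 → after 1×micro: -1/2; S2 reads c2=4 → after 1×micro: 1 ⇒ (c0=-2, c1=-1/2, c2=1)
macro 2: S0 reads c1=-1/2 → after 2×micro: 5; S1 reads c2=1 → after 1×micro: 1/4; S2 reads c2=1 → after 1×micro: 0 ⇒ (c0=5, c1=1/4, c2=0)
macro 3: S0 reads c1=1/4 → after 2×micro: -2; S1 reads c2=0 → after 1×micro: 3/8; S2 reads c2=0 → after 1×micro: -1 ⇒ (c0=-2, c1=3/8, c2=-1)
macro 4: S0 reads c1=3/8 → after 2×micro: -2; S1 reads c2=-1 → after 1×micro: -7/16; S2 reads c2=-1 → after 1×micro: 1 ⇒ (c0=-2, c1=-7/16, c2=1)
macro 5: S0 reads c1=-7/16 → after 2×micro: 5; S1 reads c2=1 → after 1×micro: 11/32; S2 reads c2=1 → after 1×micro: 0 ⇒ (c0=5, c1=11/32, c2=0)
macro 6: S0 reads c1=11/32 → after 2×micro: -2; S1 reads c2=0 → after 1×micro: 33/64; S2 reads c2=0 → after 1×micro: -1 ⇒ (c0=-2, c1=33/64, c2=-1)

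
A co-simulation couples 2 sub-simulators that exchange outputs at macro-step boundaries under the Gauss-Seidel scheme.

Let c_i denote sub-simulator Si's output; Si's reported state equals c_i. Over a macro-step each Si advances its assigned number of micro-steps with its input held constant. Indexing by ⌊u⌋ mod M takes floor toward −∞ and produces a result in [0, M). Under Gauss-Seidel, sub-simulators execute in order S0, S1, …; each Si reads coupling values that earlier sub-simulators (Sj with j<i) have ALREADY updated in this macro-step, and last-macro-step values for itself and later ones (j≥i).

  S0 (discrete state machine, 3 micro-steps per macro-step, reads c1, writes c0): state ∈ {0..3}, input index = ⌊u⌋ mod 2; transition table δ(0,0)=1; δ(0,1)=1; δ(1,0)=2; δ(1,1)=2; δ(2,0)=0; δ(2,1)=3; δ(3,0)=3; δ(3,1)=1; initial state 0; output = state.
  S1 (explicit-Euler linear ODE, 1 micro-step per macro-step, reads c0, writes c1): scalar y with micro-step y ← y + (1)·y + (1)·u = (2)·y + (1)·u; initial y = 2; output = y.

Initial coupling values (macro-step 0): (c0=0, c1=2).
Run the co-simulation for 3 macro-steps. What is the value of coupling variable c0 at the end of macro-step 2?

c0 at macro-step 2 = 0

macro 1: S0 reads c1=2 → after 3×micro: 0; S1 reads c0=0 → after 1×micro: 4 ⇒ (c0=0, c1=4)
macro 2: S0 reads c1=4 → after 3×micro: 0; S1 reads c0=0 → after 1×micro: 8 ⇒ (c0=0, c1=8)
macro 3: S0 reads c1=8 → after 3×micro: 0; S1 reads c0=0 → after 1×micro: 16 ⇒ (c0=0, c1=16)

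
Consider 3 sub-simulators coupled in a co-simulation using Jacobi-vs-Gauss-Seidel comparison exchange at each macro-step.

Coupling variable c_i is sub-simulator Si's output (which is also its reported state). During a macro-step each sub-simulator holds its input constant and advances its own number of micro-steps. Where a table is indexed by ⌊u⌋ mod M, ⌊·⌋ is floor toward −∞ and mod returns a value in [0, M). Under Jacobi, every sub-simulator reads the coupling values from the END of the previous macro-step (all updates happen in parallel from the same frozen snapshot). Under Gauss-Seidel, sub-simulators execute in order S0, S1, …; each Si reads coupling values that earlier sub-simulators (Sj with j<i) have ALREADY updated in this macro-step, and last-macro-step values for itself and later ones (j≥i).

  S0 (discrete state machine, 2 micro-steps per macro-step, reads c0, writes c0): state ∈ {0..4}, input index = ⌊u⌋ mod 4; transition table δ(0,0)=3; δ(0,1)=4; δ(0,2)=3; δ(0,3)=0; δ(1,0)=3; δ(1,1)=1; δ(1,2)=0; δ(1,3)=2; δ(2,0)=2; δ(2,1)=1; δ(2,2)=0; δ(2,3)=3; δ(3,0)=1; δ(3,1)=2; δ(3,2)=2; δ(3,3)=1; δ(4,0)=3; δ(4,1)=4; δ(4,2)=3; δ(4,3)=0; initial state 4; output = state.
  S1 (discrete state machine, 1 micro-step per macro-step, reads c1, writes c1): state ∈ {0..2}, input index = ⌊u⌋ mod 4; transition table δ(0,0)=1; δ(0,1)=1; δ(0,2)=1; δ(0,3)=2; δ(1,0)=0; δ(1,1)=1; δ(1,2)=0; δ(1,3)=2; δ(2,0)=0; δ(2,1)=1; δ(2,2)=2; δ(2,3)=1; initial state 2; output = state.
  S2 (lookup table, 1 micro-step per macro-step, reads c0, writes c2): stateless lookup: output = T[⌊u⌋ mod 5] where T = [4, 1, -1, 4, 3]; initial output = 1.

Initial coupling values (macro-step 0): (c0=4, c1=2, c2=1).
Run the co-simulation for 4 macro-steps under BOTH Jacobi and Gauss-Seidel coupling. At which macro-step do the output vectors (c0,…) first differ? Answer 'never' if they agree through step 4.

first divergence at macro-step: 1

[Jacobi] macro 1: S0 reads c0=4 → after 2×micro: 1; S1 reads c1=2 → after 1×micro: 2; S2 reads c0=4 → after 1×micro: 3 ⇒ (c0=1, c1=2, c2=3)
[Jacobi] macro 2: S0 reads c0=1 → after 2×micro: 1; S1 reads c1=2 → after 1×micro: 2; S2 reads c0=1 → after 1×micro: 1 ⇒ (c0=1, c1=2, c2=1)
[Jacobi] macro 3: S0 reads c0=1 → after 2×micro: 1; S1 reads c1=2 → after 1×micro: 2; S2 reads c0=1 → after 1×micro: 1 ⇒ (c0=1, c1=2, c2=1)
[Jacobi] macro 4: S0 reads c0=1 → after 2×micro: 1; S1 reads c1=2 → after 1×micro: 2; S2 reads c0=1 → after 1×micro: 1 ⇒ (c0=1, c1=2, c2=1)
[Gauss-Seidel] macro 1: S0 reads c0=4 → after 2×micro: 1; S1 reads c1=2 → after 1×micro: 2; S2 reads c0=1 → after 1×micro: 1 ⇒ (c0=1, c1=2, c2=1)
[Gauss-Seidel] macro 2: S0 reads c0=1 → after 2×micro: 1; S1 reads c1=2 → after 1×micro: 2; S2 reads c0=1 → after 1×micro: 1 ⇒ (c0=1, c1=2, c2=1)
[Gauss-Seidel] macro 3: S0 reads c0=1 → after 2×micro: 1; S1 reads c1=2 → after 1×micro: 2; S2 reads c0=1 → after 1×micro: 1 ⇒ (c0=1, c1=2, c2=1)
[Gauss-Seidel] macro 4: S0 reads c0=1 → after 2×micro: 1; S1 reads c1=2 → after 1×micro: 2; S2 reads c0=1 → after 1×micro: 1 ⇒ (c0=1, c1=2, c2=1)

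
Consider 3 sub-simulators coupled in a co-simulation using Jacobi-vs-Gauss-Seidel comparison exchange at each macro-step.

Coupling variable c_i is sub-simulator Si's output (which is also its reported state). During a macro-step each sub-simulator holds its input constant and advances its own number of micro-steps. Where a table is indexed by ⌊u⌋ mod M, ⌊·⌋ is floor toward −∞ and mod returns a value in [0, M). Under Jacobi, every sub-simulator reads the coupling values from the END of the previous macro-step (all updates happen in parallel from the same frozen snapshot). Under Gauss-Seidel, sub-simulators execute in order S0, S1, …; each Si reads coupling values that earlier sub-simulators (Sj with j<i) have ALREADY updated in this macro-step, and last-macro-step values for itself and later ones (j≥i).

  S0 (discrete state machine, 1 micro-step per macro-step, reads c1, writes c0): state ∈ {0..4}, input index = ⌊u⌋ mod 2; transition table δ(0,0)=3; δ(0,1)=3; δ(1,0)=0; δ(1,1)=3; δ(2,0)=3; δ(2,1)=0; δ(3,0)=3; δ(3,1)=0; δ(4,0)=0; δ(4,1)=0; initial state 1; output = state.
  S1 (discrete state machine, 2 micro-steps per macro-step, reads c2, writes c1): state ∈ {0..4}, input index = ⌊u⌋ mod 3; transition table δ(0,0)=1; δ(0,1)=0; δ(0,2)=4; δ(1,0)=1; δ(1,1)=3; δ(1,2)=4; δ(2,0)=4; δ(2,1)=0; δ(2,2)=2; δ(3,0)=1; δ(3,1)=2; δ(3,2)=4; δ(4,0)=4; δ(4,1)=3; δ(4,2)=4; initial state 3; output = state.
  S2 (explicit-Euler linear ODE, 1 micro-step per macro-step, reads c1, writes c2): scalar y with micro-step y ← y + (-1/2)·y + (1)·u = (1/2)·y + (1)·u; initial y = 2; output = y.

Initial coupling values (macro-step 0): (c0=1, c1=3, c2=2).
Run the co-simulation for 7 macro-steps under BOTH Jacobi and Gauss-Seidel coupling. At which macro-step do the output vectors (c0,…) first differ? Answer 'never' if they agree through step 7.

first divergence at macro-step: 1

[Jacobi] macro 1: S0 reads c1=3 → after 1×micro: 3; S1 reads c2=2 → after 2×micro: 4; S2 reads c1=3 → after 1×micro: 4 ⇒ (c0=3, c1=4, c2=4)
[Jacobi] macro 2: S0 reads c1=4 → after 1×micro: 3; S1 reads c2=4 → after 2×micro: 2; S2 reads c1=4 → after 1×micro: 6 ⇒ (c0=3, c1=2, c2=6)
[Jacobi] macro 3: S0 reads c1=2 → after 1×micro: 3; S1 reads c2=6 → after 2×micro: 4; S2 reads c1=2 → after 1×micro: 5 ⇒ (c0=3, c1=4, c2=5)
[Jacobi] macro 4: S0 reads c1=4 → after 1×micro: 3; S1 reads c2=5 → after 2×micro: 4; S2 reads c1=4 → after 1×micro: 13/2 ⇒ (c0=3, c1=4, c2=13/2)
[Jacobi] macro 5: S0 reads c1=4 → after 1×micro: 3; S1 reads c2=13/2 → after 2×micro: 4; S2 reads c1=4 → after 1×micro: 29/4 ⇒ (c0=3, c1=4, c2=29/4)
[Jacobi] macro 6: S0 reads c1=4 → after 1×micro: 3; S1 reads c2=29/4 → after 2×micro: 2; S2 reads c1=4 → after 1×micro: 61/8 ⇒ (c0=3, c1=2, c2=61/8)
[Jacobi] macro 7: S0 reads c1=2 → after 1×micro: 3; S1 reads c2=61/8 → after 2×micro: 0; S2 reads c1=2 → after 1×micro: 93/16 ⇒ (c0=3, c1=0, c2=93/16)
[Gauss-Seidel] macro 1: S0 reads c1=3 → after 1×micro: 3; S1 reads c2=2 → after 2×micro: 4; S2 reads c1=4 → after 1×micro: 5 ⇒ (c0=3, c1=4, c2=5)
[Gauss-Seidel] macro 2: S0 reads c1=4 → after 1×micro: 3; S1 reads c2=5 → after 2×micro: 4; S2 reads c1=4 → after 1×micro: 13/2 ⇒ (c0=3, c1=4, c2=13/2)
[Gauss-Seidel] macro 3: S0 reads c1=4 → after 1×micro: 3; S1 reads c2=13/2 → after 2×micro: 4; S2 reads c1=4 → after 1×micro: 29/4 ⇒ (c0=3, c1=4, c2=29/4)
[Gauss-Seidel] macro 4: S0 reads c1=4 → after 1×micro: 3; S1 reads c2=29/4 → after 2×micro: 2; S2 reads c1=2 → after 1×micro: 45/8 ⇒ (c0=3, c1=2, c2=45/8)
[Gauss-Seidel] macro 5: S0 reads c1=2 → after 1×micro: 3; S1 reads c2=45/8 → after 2×micro: 2; S2 reads c1=2 → after 1×micro: 77/16 ⇒ (c0=3, c1=2, c2=77/16)
[Gauss-Seidel] macro 6: S0 reads c1=2 → after 1×micro: 3; S1 reads c2=77/16 → after 2×micro: 0; S2 reads c1=0 → after 1×micro: 77/32 ⇒ (c0=3, c1=0, c2=77/32)
[Gauss-Seidel] macro 7: S0 reads c1=0 → after 1×micro: 3; S1 reads c2=77/32 → after 2×micro: 4; S2 reads c1=4 → after 1×micro: 333/64 ⇒ (c0=3, c1=4, c2=333/64)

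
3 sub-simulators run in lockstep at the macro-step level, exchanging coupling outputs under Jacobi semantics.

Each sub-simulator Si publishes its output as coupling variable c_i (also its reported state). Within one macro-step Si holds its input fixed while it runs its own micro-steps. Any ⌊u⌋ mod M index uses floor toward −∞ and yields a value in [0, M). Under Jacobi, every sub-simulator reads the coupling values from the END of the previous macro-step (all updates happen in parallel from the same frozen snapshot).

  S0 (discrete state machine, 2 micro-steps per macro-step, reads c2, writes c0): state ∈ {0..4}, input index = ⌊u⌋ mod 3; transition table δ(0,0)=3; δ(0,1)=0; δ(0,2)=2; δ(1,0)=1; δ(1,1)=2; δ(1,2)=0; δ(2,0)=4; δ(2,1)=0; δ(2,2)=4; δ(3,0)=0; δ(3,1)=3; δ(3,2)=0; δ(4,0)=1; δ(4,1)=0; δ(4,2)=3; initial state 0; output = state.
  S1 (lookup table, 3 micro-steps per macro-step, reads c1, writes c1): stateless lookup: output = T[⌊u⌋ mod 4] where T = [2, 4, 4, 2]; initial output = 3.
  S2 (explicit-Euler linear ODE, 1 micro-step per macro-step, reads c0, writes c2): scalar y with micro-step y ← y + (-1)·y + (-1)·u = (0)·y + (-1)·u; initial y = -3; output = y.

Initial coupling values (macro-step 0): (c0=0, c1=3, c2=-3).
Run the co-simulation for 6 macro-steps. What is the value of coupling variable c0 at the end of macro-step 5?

macro 1: S0 reads c2=-3 → after 2×micro: 0; S1 reads c1=3 → after 3×micro: 2; S2 reads c0=0 → after 1×micro: 0 ⇒ (c0=0, c1=2, c2=0)
macro 2: S0 reads c2=0 → after 2×micro: 0; S1 reads c1=2 → after 3×micro: 4; S2 reads c0=0 → after 1×micro: 0 ⇒ (c0=0, c1=4, c2=0)
macro 3: S0 reads c2=0 → after 2×micro: 0; S1 reads c1=4 → after 3×micro: 2; S2 reads c0=0 → after 1×micro: 0 ⇒ (c0=0, c1=2, c2=0)
macro 4: S0 reads c2=0 → after 2×micro: 0; S1 reads c1=2 → after 3×micro: 4; S2 reads c0=0 → after 1×micro: 0 ⇒ (c0=0, c1=4, c2=0)
macro 5: S0 reads c2=0 → after 2×micro: 0; S1 reads c1=4 → after 3×micro: 2; S2 reads c0=0 → after 1×micro: 0 ⇒ (c0=0, c1=2, c2=0)
macro 6: S0 reads c2=0 → after 2×micro: 0; S1 reads c1=2 → after 3×micro: 4; S2 reads c0=0 → after 1×micro: 0 ⇒ (c0=0, c1=4, c2=0)

c0 at macro-step 5 = 0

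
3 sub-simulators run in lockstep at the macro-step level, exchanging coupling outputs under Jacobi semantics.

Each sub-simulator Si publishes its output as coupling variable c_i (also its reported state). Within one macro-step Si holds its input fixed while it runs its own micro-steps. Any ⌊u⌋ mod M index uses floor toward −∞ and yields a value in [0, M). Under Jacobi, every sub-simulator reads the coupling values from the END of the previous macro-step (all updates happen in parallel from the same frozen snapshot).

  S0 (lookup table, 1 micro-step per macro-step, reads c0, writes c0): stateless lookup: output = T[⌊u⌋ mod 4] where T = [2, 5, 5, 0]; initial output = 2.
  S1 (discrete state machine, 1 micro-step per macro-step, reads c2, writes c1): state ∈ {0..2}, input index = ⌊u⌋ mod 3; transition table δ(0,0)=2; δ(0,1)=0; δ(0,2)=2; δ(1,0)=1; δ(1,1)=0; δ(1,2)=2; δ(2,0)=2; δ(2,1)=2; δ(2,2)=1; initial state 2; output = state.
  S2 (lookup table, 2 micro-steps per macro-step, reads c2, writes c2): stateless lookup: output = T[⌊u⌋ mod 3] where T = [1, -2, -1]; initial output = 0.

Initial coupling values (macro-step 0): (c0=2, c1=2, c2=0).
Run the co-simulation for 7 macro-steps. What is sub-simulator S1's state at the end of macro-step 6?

S1 state at macro-step 6 = 2

macro 1: S0 reads c0=2 → after 1×micro: 5; S1 reads c2=0 → after 1×micro: 2; S2 reads c2=0 → after 2×micro: 1 ⇒ (c0=5, c1=2, c2=1)
macro 2: S0 reads c0=5 → after 1×micro: 5; S1 reads c2=1 → after 1×micro: 2; S2 reads c2=1 → after 2×micro: -2 ⇒ (c0=5, c1=2, c2=-2)
macro 3: S0 reads c0=5 → after 1×micro: 5; S1 reads c2=-2 → after 1×micro: 2; S2 reads c2=-2 → after 2×micro: -2 ⇒ (c0=5, c1=2, c2=-2)
macro 4: S0 reads c0=5 → after 1×micro: 5; S1 reads c2=-2 → after 1×micro: 2; S2 reads c2=-2 → after 2×micro: -2 ⇒ (c0=5, c1=2, c2=-2)
macro 5: S0 reads c0=5 → after 1×micro: 5; S1 reads c2=-2 → after 1×micro: 2; S2 reads c2=-2 → after 2×micro: -2 ⇒ (c0=5, c1=2, c2=-2)
macro 6: S0 reads c0=5 → after 1×micro: 5; S1 reads c2=-2 → after 1×micro: 2; S2 reads c2=-2 → after 2×micro: -2 ⇒ (c0=5, c1=2, c2=-2)
macro 7: S0 reads c0=5 → after 1×micro: 5; S1 reads c2=-2 → after 1×micro: 2; S2 reads c2=-2 → after 2×micro: -2 ⇒ (c0=5, c1=2, c2=-2)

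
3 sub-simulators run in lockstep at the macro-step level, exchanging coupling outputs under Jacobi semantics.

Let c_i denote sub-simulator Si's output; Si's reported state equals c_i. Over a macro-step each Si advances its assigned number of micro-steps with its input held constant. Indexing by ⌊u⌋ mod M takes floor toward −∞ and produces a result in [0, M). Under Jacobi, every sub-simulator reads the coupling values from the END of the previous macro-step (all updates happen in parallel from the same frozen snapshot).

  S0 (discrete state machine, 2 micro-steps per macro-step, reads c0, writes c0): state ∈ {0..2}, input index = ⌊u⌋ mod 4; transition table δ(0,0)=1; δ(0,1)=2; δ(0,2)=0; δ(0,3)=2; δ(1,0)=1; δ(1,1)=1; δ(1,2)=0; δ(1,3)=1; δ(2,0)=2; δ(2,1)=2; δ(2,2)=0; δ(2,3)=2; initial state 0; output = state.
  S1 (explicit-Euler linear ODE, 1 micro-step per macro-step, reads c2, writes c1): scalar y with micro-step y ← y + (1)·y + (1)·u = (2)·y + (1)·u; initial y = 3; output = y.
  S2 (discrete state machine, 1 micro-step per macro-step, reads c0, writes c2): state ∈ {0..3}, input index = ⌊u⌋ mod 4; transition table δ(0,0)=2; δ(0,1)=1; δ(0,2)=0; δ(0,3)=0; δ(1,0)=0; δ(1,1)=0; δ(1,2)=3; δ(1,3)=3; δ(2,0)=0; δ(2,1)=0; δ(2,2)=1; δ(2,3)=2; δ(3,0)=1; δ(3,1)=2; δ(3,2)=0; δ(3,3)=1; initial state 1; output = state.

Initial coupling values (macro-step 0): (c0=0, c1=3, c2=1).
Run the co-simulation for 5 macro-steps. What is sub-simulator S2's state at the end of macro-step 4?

macro 1: S0 reads c0=0 → after 2×micro: 1; S1 reads c2=1 → after 1×micro: 7; S2 reads c0=0 → after 1×micro: 0 ⇒ (c0=1, c1=7, c2=0)
macro 2: S0 reads c0=1 → after 2×micro: 1; S1 reads c2=0 → after 1×micro: 14; S2 reads c0=1 → after 1×micro: 1 ⇒ (c0=1, c1=14, c2=1)
macro 3: S0 reads c0=1 → after 2×micro: 1; S1 reads c2=1 → after 1×micro: 29; S2 reads c0=1 → after 1×micro: 0 ⇒ (c0=1, c1=29, c2=0)
macro 4: S0 reads c0=1 → after 2×micro: 1; S1 reads c2=0 → after 1×micro: 58; S2 reads c0=1 → after 1×micro: 1 ⇒ (c0=1, c1=58, c2=1)
macro 5: S0 reads c0=1 → after 2×micro: 1; S1 reads c2=1 → after 1×micro: 117; S2 reads c0=1 → after 1×micro: 0 ⇒ (c0=1, c1=117, c2=0)

S2 state at macro-step 4 = 1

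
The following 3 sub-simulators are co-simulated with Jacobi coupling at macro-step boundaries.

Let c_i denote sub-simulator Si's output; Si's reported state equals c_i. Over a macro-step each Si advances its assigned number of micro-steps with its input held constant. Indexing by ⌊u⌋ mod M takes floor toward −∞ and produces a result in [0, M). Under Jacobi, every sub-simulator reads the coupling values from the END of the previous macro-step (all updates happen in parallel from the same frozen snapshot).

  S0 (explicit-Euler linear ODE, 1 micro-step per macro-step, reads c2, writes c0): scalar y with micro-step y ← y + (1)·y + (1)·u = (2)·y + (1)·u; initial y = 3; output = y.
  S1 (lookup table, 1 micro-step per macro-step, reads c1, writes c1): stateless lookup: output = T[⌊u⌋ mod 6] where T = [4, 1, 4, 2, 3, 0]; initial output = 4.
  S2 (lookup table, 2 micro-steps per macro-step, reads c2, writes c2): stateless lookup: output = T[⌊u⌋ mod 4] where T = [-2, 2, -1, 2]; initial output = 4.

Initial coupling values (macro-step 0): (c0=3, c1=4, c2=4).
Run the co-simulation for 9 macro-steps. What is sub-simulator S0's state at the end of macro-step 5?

S0 state at macro-step 5 = 143

macro 1: S0 reads c2=4 → after 1×micro: 10; S1 reads c1=4 → after 1×micro: 3; S2 reads c2=4 → after 2×micro: -2 ⇒ (c0=10, c1=3, c2=-2)
macro 2: S0 reads c2=-2 → after 1×micro: 18; S1 reads c1=3 → after 1×micro: 2; S2 reads c2=-2 → after 2×micro: -1 ⇒ (c0=18, c1=2, c2=-1)
macro 3: S0 reads c2=-1 → after 1×micro: 35; S1 reads c1=2 → after 1×micro: 4; S2 reads c2=-1 → after 2×micro: 2 ⇒ (c0=35, c1=4, c2=2)
macro 4: S0 reads c2=2 → after 1×micro: 72; S1 reads c1=4 → after 1×micro: 3; S2 reads c2=2 → after 2×micro: -1 ⇒ (c0=72, c1=3, c2=-1)
macro 5: S0 reads c2=-1 → after 1×micro: 143; S1 reads c1=3 → after 1×micro: 2; S2 reads c2=-1 → after 2×micro: 2 ⇒ (c0=143, c1=2, c2=2)
macro 6: S0 reads c2=2 → after 1×micro: 288; S1 reads c1=2 → after 1×micro: 4; S2 reads c2=2 → after 2×micro: -1 ⇒ (c0=288, c1=4, c2=-1)
macro 7: S0 reads c2=-1 → after 1×micro: 575; S1 reads c1=4 → after 1×micro: 3; S2 reads c2=-1 → after 2×micro: 2 ⇒ (c0=575, c1=3, c2=2)
macro 8: S0 reads c2=2 → after 1×micro: 1152; S1 reads c1=3 → after 1×micro: 2; S2 reads c2=2 → after 2×micro: -1 ⇒ (c0=1152, c1=2, c2=-1)
macro 9: S0 reads c2=-1 → after 1×micro: 2303; S1 reads c1=2 → after 1×micro: 4; S2 reads c2=-1 → after 2×micro: 2 ⇒ (c0=2303, c1=4, c2=2)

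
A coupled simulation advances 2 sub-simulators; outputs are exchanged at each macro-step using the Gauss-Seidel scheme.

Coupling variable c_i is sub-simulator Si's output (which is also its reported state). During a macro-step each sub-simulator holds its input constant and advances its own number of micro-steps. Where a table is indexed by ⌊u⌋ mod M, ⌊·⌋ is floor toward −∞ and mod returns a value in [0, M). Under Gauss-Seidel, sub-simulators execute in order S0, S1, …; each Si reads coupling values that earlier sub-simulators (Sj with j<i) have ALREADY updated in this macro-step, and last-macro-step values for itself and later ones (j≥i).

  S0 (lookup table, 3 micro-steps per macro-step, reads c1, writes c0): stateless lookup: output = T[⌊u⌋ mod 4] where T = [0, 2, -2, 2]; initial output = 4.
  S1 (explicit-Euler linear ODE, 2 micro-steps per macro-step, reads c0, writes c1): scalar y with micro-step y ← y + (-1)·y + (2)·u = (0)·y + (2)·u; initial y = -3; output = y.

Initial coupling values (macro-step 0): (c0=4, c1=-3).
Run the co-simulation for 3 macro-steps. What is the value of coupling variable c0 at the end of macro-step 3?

macro 1: S0 reads c1=-3 → after 3×micro: 2; S1 reads c0=2 → after 2×micro: 4 ⇒ (c0=2, c1=4)
macro 2: S0 reads c1=4 → after 3×micro: 0; S1 reads c0=0 → after 2×micro: 0 ⇒ (c0=0, c1=0)
macro 3: S0 reads c1=0 → after 3×micro: 0; S1 reads c0=0 → after 2×micro: 0 ⇒ (c0=0, c1=0)

c0 at macro-step 3 = 0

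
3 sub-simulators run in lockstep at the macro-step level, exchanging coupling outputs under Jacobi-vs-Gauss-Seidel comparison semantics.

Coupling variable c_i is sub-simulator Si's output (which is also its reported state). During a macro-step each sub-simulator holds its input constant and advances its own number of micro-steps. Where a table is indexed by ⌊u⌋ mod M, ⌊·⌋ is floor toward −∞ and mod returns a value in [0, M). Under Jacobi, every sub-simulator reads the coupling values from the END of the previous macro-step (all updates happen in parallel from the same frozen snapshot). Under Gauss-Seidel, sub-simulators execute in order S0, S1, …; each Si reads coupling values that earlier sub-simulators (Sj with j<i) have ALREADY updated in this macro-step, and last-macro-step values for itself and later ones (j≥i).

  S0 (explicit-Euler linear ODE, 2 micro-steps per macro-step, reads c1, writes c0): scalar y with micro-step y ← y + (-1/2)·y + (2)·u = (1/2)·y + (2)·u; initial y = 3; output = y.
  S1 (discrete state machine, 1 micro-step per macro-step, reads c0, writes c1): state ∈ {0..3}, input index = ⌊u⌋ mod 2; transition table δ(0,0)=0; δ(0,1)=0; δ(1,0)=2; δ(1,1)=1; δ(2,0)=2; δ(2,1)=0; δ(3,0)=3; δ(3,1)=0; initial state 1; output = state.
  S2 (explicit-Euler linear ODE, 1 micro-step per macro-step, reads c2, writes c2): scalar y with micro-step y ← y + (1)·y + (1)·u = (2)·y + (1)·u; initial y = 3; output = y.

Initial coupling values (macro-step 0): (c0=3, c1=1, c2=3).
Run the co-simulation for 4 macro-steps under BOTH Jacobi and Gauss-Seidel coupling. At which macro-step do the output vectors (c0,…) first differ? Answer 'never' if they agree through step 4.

first divergence at macro-step: never

[Jacobi] macro 1: S0 reads c1=1 → after 2×micro: 15/4; S1 reads c0=3 → after 1×micro: 1; S2 reads c2=3 → after 1×micro: 9 ⇒ (c0=15/4, c1=1, c2=9)
[Jacobi] macro 2: S0 reads c1=1 → after 2×micro: 63/16; S1 reads c0=15/4 → after 1×micro: 1; S2 reads c2=9 → after 1×micro: 27 ⇒ (c0=63/16, c1=1, c2=27)
[Jacobi] macro 3: S0 reads c1=1 → after 2×micro: 255/64; S1 reads c0=63/16 → after 1×micro: 1; S2 reads c2=27 → after 1×micro: 81 ⇒ (c0=255/64, c1=1, c2=81)
[Jacobi] macro 4: S0 reads c1=1 → after 2×micro: 1023/256; S1 reads c0=255/64 → after 1×micro: 1; S2 reads c2=81 → after 1×micro: 243 ⇒ (c0=1023/256, c1=1, c2=243)
[Gauss-Seidel] macro 1: S0 reads c1=1 → after 2×micro: 15/4; S1 reads c0=15/4 → after 1×micro: 1; S2 reads c2=3 → after 1×micro: 9 ⇒ (c0=15/4, c1=1, c2=9)
[Gauss-Seidel] macro 2: S0 reads c1=1 → after 2×micro: 63/16; S1 reads c0=63/16 → after 1×micro: 1; S2 reads c2=9 → after 1×micro: 27 ⇒ (c0=63/16, c1=1, c2=27)
[Gauss-Seidel] macro 3: S0 reads c1=1 → after 2×micro: 255/64; S1 reads c0=255/64 → after 1×micro: 1; S2 reads c2=27 → after 1×micro: 81 ⇒ (c0=255/64, c1=1, c2=81)
[Gauss-Seidel] macro 4: S0 reads c1=1 → after 2×micro: 1023/256; S1 reads c0=1023/256 → after 1×micro: 1; S2 reads c2=81 → after 1×micro: 243 ⇒ (c0=1023/256, c1=1, c2=243)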